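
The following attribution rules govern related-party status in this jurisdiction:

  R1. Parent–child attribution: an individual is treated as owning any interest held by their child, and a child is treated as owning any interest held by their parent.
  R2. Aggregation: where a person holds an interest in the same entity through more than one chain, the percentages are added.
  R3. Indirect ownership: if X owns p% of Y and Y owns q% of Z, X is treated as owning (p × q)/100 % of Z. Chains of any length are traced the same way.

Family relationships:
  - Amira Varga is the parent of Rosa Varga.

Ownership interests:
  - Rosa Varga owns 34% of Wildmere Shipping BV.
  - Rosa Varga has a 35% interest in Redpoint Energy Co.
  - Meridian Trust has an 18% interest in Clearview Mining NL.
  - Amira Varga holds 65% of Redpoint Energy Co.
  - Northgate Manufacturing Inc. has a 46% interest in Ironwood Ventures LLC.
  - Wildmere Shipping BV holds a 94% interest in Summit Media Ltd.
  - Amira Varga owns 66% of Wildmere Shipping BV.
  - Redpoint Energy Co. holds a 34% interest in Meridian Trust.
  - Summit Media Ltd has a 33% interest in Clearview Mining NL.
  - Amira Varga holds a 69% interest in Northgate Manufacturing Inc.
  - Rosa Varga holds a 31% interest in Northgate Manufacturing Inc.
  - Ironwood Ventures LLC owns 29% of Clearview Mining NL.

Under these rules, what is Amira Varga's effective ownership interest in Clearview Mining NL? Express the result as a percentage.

By parent–child attribution (R1), Amira Varga is treated as also owning Rosa Varga's interest in Northgate Manufacturing Inc, giving 69% + 31% = 100%.
By parent–child attribution (R1), Amira Varga is treated as also owning Rosa Varga's interest in Redpoint Energy Co, giving 65% + 35% = 100%.
By parent–child attribution (R1), Amira Varga is treated as also owning Rosa Varga's interest in Wildmere Shipping BV, giving 66% + 34% = 100%.
Chain via Northgate Manufacturing Inc. → Ironwood Ventures LLC (R3): 100% × 46% × 29% = 13.34% of Clearview Mining NL.
Chain via Redpoint Energy Co. → Meridian Trust (R3): 100% × 34% × 18% = 6.12% of Clearview Mining NL.
Chain via Wildmere Shipping BV → Summit Media Ltd (R3): 100% × 94% × 33% = 31.02% of Clearview Mining NL.
Aggregating (R2): 13.34% + 6.12% + 31.02% = 50.48%.

50.48%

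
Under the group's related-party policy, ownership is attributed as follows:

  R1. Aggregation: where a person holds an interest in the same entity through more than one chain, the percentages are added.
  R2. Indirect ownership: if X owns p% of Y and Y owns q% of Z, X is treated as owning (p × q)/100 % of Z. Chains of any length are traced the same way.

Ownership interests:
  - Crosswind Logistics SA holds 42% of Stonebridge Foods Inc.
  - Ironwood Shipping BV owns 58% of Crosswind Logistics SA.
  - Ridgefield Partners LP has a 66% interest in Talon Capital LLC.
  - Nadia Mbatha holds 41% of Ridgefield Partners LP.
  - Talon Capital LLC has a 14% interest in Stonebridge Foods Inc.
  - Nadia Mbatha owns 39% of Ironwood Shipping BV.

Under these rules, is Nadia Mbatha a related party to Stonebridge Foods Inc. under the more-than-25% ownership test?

Chain via Ironwood Shipping BV → Crosswind Logistics SA (R2): 39% × 58% × 42% = 9.5004% of Stonebridge Foods Inc.
Chain via Ridgefield Partners LP → Talon Capital LLC (R2): 41% × 66% × 14% = 3.7884% of Stonebridge Foods Inc.
Aggregating (R1): 9.5004% + 3.7884% = 13.2888%.
13.2888% does not exceed the 25% threshold, so Nadia is not a related party to Stonebridge Foods Inc.

No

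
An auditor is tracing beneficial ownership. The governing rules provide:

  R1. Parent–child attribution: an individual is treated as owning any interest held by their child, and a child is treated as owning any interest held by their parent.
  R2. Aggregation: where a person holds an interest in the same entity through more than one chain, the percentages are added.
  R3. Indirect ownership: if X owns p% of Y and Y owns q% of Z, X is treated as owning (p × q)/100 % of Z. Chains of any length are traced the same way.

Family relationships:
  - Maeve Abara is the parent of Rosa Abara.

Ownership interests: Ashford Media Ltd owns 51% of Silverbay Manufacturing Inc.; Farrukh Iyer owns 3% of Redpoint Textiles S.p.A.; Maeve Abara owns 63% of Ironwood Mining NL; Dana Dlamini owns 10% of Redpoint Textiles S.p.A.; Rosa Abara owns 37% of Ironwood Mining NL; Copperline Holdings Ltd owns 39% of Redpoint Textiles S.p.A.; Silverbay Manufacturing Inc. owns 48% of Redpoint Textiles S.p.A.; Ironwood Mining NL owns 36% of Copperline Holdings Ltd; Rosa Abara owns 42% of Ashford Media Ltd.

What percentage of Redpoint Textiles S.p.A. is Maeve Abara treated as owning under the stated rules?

24.3216%

By parent–child attribution (R1), Maeve Abara is treated as also owning Rosa Abara's interest in Ironwood Mining NL, giving 63% + 37% = 100%.
By parent–child attribution (R1), Maeve Abara is treated as owning Rosa Abara's 42% interest in Ashford Media Ltd.
Chain via Ironwood Mining NL → Copperline Holdings Ltd (R3): 100% × 36% × 39% = 14.04% of Redpoint Textiles S.p.A.
Chain via Ashford Media Ltd → Silverbay Manufacturing Inc. (R3): 42% × 51% × 48% = 10.2816% of Redpoint Textiles S.p.A.
Aggregating (R2): 14.04% + 10.2816% = 24.3216%.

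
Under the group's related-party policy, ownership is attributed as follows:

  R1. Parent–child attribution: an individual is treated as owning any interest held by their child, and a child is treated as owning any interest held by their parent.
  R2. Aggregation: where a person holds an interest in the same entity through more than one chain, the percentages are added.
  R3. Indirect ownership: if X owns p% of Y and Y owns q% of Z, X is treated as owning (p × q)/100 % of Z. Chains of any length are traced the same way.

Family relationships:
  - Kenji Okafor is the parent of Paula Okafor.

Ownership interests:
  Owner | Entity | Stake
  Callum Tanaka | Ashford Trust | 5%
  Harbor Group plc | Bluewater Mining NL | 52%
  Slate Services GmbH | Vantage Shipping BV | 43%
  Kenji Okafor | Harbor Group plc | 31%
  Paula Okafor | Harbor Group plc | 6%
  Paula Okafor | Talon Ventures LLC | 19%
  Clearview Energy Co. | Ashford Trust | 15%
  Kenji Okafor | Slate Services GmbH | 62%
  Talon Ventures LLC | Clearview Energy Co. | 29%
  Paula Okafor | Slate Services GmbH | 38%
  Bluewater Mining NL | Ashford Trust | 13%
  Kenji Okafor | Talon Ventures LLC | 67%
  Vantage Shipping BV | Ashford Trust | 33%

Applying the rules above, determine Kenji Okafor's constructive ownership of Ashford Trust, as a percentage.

By parent–child attribution (R1), Kenji Okafor is treated as also owning Paula Okafor's interest in Slate Services GmbH, giving 62% + 38% = 100%.
By parent–child attribution (R1), Kenji Okafor is treated as also owning Paula Okafor's interest in Harbor Group plc, giving 31% + 6% = 37%.
By parent–child attribution (R1), Kenji Okafor is treated as also owning Paula Okafor's interest in Talon Ventures LLC, giving 67% + 19% = 86%.
Chain via Slate Services GmbH → Vantage Shipping BV (R3): 100% × 43% × 33% = 14.19% of Ashford Trust.
Chain via Harbor Group plc → Bluewater Mining NL (R3): 37% × 52% × 13% = 2.5012% of Ashford Trust.
Chain via Talon Ventures LLC → Clearview Energy Co. (R3): 86% × 29% × 15% = 3.741% of Ashford Trust.
Aggregating (R2): 14.19% + 2.5012% + 3.741% = 20.4322%.

20.4322%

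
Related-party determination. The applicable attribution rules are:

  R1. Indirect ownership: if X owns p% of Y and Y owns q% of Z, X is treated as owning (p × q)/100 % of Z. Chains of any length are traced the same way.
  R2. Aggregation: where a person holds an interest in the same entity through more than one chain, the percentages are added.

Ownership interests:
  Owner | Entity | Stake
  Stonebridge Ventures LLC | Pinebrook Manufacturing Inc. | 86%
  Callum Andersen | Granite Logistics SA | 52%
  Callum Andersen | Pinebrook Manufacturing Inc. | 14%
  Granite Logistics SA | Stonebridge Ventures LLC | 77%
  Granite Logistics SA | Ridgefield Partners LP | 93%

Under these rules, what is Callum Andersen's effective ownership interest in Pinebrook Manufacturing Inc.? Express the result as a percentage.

48.4344%

Chain via Granite Logistics SA → Stonebridge Ventures LLC (R1): 52% × 77% × 86% = 34.4344% of Pinebrook Manufacturing Inc.
Direct interest in Pinebrook Manufacturing Inc: 14%.
Aggregating (R2): 34.4344% + 14% = 48.4344%.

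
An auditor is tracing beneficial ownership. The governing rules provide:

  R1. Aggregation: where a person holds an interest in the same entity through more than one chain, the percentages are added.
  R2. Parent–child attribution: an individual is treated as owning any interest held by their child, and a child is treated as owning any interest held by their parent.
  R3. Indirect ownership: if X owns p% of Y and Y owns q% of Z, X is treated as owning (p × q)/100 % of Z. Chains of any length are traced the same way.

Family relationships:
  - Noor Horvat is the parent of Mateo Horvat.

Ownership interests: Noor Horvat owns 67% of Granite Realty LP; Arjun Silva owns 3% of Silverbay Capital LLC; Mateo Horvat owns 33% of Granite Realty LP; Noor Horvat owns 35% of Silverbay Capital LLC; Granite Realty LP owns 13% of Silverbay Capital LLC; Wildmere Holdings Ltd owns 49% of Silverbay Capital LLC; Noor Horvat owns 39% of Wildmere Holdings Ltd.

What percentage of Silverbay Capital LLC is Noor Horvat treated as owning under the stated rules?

67.11%

By parent–child attribution (R2), Noor Horvat is treated as also owning Mateo Horvat's interest in Granite Realty LP, giving 67% + 33% = 100%.
Chain via Wildmere Holdings Ltd (R3): 39% × 49% = 19.11% of Silverbay Capital LLC.
Chain via Granite Realty LP (R3): 100% × 13% = 13% of Silverbay Capital LLC.
Direct interest in Silverbay Capital LLC: 35%.
Aggregating (R1): 19.11% + 13% + 35% = 67.11%.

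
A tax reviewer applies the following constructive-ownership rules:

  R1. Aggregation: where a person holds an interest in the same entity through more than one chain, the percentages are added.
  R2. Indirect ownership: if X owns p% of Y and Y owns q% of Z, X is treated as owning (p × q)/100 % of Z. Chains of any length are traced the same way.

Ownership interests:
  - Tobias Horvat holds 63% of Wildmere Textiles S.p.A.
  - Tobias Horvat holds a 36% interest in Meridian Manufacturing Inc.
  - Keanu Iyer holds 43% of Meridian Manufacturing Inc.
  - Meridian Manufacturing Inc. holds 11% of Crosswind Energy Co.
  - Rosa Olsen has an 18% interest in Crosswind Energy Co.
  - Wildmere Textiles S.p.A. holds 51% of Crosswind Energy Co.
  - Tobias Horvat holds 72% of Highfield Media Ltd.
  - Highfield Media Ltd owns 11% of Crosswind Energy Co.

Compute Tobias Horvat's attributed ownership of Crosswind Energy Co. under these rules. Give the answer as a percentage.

Chain via Wildmere Textiles S.p.A. (R2): 63% × 51% = 32.13% of Crosswind Energy Co.
Chain via Meridian Manufacturing Inc. (R2): 36% × 11% = 3.96% of Crosswind Energy Co.
Chain via Highfield Media Ltd (R2): 72% × 11% = 7.92% of Crosswind Energy Co.
Aggregating (R1): 32.13% + 3.96% + 7.92% = 44.01%.

44.01%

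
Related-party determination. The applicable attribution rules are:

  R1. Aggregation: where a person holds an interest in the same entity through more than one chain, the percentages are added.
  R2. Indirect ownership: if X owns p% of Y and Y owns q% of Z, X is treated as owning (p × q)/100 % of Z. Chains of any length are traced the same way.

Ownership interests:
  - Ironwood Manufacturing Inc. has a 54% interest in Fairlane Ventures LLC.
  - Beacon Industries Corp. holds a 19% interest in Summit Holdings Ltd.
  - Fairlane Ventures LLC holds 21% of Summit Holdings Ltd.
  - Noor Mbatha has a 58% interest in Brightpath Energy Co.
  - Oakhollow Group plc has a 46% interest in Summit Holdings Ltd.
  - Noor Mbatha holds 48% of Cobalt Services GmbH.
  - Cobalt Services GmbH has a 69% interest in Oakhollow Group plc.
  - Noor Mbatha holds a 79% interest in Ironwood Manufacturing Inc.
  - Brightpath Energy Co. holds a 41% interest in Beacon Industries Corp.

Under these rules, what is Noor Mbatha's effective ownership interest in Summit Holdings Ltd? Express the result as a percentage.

28.712%

Chain via Ironwood Manufacturing Inc. → Fairlane Ventures LLC (R2): 79% × 54% × 21% = 8.9586% of Summit Holdings Ltd.
Chain via Cobalt Services GmbH → Oakhollow Group plc (R2): 48% × 69% × 46% = 15.2352% of Summit Holdings Ltd.
Chain via Brightpath Energy Co. → Beacon Industries Corp. (R2): 58% × 41% × 19% = 4.5182% of Summit Holdings Ltd.
Aggregating (R1): 8.9586% + 15.2352% + 4.5182% = 28.712%.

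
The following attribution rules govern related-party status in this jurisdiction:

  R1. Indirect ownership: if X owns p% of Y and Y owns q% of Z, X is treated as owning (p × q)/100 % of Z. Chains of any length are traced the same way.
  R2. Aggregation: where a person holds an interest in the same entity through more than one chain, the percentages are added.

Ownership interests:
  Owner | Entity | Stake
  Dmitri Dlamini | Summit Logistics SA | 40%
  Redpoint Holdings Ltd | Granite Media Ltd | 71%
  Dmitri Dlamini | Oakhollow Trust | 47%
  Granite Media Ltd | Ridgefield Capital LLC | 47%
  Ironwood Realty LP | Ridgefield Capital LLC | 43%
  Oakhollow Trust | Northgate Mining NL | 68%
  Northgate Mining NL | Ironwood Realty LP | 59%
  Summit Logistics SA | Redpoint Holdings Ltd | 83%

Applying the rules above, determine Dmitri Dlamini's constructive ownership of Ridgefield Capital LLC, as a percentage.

Chain via Summit Logistics SA → Redpoint Holdings Ltd → Granite Media Ltd (R1): 40% × 83% × 71% × 47% = 11.07884% of Ridgefield Capital LLC.
Chain via Oakhollow Trust → Northgate Mining NL → Ironwood Realty LP (R1): 47% × 68% × 59% × 43% = 8.108252% of Ridgefield Capital LLC.
Aggregating (R2): 11.07884% + 8.108252% = 19.187092%.

19.187092%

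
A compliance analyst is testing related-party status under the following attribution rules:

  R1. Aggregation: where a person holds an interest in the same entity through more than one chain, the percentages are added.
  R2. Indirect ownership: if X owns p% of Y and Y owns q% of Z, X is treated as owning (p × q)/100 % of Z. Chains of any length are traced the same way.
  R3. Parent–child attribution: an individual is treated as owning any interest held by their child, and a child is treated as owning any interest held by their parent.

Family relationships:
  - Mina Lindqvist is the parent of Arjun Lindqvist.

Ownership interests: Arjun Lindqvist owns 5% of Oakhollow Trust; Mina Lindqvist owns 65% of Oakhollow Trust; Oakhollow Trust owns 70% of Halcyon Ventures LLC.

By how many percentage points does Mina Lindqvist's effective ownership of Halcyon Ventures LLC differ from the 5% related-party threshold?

By parent–child attribution (R3), Mina Lindqvist is treated as also owning Arjun Lindqvist's interest in Oakhollow Trust, giving 65% + 5% = 70%.
Chain via Oakhollow Trust (R2): 70% × 70% = 49% of Halcyon Ventures LLC.
49% exceeds the 5% threshold by 44 percentage points.

44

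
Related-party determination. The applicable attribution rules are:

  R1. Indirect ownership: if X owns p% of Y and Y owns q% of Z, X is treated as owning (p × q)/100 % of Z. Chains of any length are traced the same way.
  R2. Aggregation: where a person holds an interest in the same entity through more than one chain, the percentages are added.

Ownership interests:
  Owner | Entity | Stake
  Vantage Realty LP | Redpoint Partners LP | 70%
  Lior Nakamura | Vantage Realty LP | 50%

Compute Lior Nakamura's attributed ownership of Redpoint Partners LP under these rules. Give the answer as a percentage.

Chain via Vantage Realty LP (R1): 50% × 70% = 35% of Redpoint Partners LP.

35%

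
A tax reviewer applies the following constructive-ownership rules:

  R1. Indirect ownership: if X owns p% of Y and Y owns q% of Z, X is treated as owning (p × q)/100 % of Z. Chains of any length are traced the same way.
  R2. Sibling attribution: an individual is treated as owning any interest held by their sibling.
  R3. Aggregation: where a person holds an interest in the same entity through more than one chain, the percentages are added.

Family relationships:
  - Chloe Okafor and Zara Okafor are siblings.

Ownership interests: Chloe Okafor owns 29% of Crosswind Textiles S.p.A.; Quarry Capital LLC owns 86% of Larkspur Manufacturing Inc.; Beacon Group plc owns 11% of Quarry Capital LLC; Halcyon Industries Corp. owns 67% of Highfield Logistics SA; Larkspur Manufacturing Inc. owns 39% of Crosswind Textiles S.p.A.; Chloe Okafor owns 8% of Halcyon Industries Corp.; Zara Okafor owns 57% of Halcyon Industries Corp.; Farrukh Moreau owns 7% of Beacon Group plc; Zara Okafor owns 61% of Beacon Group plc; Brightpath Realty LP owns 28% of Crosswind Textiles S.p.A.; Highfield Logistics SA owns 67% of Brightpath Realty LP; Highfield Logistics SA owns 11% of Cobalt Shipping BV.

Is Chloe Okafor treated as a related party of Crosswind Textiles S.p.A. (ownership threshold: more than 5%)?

By sibling attribution (R2), Chloe Okafor is treated as also owning Zara Okafor's interest in Halcyon Industries Corp, giving 8% + 57% = 65%.
By sibling attribution (R2), Chloe Okafor is treated as owning Zara Okafor's 61% interest in Beacon Group plc.
Chain via Halcyon Industries Corp. → Highfield Logistics SA → Brightpath Realty LP (R1): 65% × 67% × 67% × 28% = 8.16998% of Crosswind Textiles S.p.A.
Direct interest in Crosswind Textiles S.p.A: 29%.
Chain via Beacon Group plc → Quarry Capital LLC → Larkspur Manufacturing Inc. (R1): 61% × 11% × 86% × 39% = 2.250534% of Crosswind Textiles S.p.A.
Aggregating (R3): 8.16998% + 29% + 2.250534% = 39.420514%.
39.420514% exceeds the 5% threshold, so Chloe is a related party to Crosswind Textiles S.p.A.

Yes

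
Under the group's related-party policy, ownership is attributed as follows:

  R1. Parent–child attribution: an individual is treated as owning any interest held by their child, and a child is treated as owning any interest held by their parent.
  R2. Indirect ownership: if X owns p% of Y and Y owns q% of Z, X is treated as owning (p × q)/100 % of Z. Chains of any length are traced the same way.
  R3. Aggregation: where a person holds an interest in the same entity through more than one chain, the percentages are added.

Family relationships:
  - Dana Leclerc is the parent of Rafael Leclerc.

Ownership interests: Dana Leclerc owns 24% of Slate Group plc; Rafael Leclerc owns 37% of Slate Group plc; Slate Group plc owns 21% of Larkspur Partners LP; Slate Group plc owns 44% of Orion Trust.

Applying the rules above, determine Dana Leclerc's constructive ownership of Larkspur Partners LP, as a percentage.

By parent–child attribution (R1), Dana Leclerc is treated as also owning Rafael Leclerc's interest in Slate Group plc, giving 24% + 37% = 61%.
Chain via Slate Group plc (R2): 61% × 21% = 12.81% of Larkspur Partners LP.

12.81%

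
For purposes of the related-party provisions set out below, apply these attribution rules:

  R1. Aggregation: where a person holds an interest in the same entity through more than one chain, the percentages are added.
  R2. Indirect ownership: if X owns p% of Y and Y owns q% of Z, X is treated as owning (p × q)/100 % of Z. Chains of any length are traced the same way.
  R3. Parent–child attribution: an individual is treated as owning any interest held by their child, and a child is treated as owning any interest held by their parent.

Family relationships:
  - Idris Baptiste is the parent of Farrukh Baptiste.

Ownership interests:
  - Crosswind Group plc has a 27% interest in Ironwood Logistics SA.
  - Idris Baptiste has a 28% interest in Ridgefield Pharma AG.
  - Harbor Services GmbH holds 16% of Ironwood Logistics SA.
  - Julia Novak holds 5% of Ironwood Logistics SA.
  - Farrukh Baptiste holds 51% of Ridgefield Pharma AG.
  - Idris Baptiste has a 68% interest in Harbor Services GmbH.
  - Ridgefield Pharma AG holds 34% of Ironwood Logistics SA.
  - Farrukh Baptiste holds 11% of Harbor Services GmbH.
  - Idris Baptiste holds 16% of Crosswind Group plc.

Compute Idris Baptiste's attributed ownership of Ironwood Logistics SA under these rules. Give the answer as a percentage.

43.82%

By parent–child attribution (R3), Idris Baptiste is treated as also owning Farrukh Baptiste's interest in Harbor Services GmbH, giving 68% + 11% = 79%.
By parent–child attribution (R3), Idris Baptiste is treated as also owning Farrukh Baptiste's interest in Ridgefield Pharma AG, giving 28% + 51% = 79%.
Chain via Crosswind Group plc (R2): 16% × 27% = 4.32% of Ironwood Logistics SA.
Chain via Harbor Services GmbH (R2): 79% × 16% = 12.64% of Ironwood Logistics SA.
Chain via Ridgefield Pharma AG (R2): 79% × 34% = 26.86% of Ironwood Logistics SA.
Aggregating (R1): 4.32% + 12.64% + 26.86% = 43.82%.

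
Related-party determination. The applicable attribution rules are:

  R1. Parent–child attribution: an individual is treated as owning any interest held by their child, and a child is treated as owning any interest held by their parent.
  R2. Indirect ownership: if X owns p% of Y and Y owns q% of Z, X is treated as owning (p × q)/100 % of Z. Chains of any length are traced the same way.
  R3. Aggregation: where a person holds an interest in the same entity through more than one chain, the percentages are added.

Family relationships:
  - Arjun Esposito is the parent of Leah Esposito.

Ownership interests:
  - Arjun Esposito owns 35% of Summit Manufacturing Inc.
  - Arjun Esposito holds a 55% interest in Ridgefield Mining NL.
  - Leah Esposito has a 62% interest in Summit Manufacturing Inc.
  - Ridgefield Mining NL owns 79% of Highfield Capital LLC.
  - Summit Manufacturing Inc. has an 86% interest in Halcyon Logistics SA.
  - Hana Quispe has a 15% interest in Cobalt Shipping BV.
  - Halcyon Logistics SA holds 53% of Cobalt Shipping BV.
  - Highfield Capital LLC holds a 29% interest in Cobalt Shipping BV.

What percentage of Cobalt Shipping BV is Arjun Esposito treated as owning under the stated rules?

56.8131%

By parent–child attribution (R1), Arjun Esposito is treated as also owning Leah Esposito's interest in Summit Manufacturing Inc, giving 35% + 62% = 97%.
Chain via Ridgefield Mining NL → Highfield Capital LLC (R2): 55% × 79% × 29% = 12.6005% of Cobalt Shipping BV.
Chain via Summit Manufacturing Inc. → Halcyon Logistics SA (R2): 97% × 86% × 53% = 44.2126% of Cobalt Shipping BV.
Aggregating (R3): 12.6005% + 44.2126% = 56.8131%.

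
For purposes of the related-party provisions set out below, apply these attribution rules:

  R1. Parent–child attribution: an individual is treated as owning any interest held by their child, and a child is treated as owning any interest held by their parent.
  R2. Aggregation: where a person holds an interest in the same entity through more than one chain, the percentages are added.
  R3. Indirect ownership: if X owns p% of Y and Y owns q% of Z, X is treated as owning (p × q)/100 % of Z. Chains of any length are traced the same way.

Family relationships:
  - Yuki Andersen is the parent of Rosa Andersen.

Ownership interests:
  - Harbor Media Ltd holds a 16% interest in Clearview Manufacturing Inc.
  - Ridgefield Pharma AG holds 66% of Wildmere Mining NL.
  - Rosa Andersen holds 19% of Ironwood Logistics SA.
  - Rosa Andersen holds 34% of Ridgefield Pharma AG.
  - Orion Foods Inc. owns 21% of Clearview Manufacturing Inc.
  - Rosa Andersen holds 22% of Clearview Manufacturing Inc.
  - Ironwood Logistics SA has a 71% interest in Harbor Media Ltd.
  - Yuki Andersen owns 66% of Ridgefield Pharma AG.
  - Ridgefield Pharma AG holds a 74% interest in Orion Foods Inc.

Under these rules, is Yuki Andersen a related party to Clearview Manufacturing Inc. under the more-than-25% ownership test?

By parent–child attribution (R1), Yuki Andersen is treated as also owning Rosa Andersen's interest in Ridgefield Pharma AG, giving 66% + 34% = 100%.
By parent–child attribution (R1), Yuki Andersen is treated as owning Rosa Andersen's 19% interest in Ironwood Logistics SA.
By parent–child attribution (R1), Yuki Andersen is treated as owning Rosa Andersen's 22% interest in Clearview Manufacturing Inc.
Chain via Ridgefield Pharma AG → Orion Foods Inc. (R3): 100% × 74% × 21% = 15.54% of Clearview Manufacturing Inc.
Chain via Ironwood Logistics SA → Harbor Media Ltd (R3): 19% × 71% × 16% = 2.1584% of Clearview Manufacturing Inc.
Direct interest in Clearview Manufacturing Inc: 22%.
Aggregating (R2): 15.54% + 2.1584% + 22% = 39.6984%.
39.6984% exceeds the 25% threshold, so Yuki is a related party to Clearview Manufacturing Inc.

Yes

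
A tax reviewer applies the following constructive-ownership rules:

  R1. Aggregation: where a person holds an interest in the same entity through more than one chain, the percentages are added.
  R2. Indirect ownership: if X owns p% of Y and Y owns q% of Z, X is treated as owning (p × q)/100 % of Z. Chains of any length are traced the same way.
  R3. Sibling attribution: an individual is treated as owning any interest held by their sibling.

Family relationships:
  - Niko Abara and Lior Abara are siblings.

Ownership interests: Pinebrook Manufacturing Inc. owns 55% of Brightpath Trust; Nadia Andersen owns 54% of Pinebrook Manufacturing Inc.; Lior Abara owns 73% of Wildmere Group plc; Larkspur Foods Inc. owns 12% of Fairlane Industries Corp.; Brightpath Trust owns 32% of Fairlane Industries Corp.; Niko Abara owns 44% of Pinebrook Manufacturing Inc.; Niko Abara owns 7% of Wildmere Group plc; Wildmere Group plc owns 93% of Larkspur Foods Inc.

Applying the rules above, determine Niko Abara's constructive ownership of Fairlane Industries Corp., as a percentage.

16.672%

By sibling attribution (R3), Niko Abara is treated as also owning Lior Abara's interest in Wildmere Group plc, giving 7% + 73% = 80%.
Chain via Pinebrook Manufacturing Inc. → Brightpath Trust (R2): 44% × 55% × 32% = 7.744% of Fairlane Industries Corp.
Chain via Wildmere Group plc → Larkspur Foods Inc. (R2): 80% × 93% × 12% = 8.928% of Fairlane Industries Corp.
Aggregating (R1): 7.744% + 8.928% = 16.672%.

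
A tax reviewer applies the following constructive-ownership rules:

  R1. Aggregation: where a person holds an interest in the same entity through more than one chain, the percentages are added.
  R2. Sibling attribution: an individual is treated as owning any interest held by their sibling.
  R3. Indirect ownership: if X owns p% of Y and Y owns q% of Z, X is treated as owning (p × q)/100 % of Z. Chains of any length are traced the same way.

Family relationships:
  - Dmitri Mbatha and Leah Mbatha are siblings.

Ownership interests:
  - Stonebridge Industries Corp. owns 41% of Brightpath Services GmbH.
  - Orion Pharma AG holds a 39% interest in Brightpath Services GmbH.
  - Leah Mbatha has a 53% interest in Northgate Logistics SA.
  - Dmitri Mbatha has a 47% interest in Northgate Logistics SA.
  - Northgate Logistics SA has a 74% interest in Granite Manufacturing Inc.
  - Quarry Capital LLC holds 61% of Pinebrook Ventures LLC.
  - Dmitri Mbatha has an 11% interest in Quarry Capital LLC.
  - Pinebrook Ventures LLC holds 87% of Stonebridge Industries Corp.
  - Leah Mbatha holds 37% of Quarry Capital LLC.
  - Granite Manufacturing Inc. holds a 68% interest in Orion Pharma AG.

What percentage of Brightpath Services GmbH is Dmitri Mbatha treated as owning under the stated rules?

By sibling attribution (R2), Dmitri Mbatha is treated as also owning Leah Mbatha's interest in Northgate Logistics SA, giving 47% + 53% = 100%.
By sibling attribution (R2), Dmitri Mbatha is treated as also owning Leah Mbatha's interest in Quarry Capital LLC, giving 11% + 37% = 48%.
Chain via Northgate Logistics SA → Granite Manufacturing Inc. → Orion Pharma AG (R3): 100% × 74% × 68% × 39% = 19.6248% of Brightpath Services GmbH.
Chain via Quarry Capital LLC → Pinebrook Ventures LLC → Stonebridge Industries Corp. (R3): 48% × 61% × 87% × 41% = 10.444176% of Brightpath Services GmbH.
Aggregating (R1): 19.6248% + 10.444176% = 30.068976%.

30.068976%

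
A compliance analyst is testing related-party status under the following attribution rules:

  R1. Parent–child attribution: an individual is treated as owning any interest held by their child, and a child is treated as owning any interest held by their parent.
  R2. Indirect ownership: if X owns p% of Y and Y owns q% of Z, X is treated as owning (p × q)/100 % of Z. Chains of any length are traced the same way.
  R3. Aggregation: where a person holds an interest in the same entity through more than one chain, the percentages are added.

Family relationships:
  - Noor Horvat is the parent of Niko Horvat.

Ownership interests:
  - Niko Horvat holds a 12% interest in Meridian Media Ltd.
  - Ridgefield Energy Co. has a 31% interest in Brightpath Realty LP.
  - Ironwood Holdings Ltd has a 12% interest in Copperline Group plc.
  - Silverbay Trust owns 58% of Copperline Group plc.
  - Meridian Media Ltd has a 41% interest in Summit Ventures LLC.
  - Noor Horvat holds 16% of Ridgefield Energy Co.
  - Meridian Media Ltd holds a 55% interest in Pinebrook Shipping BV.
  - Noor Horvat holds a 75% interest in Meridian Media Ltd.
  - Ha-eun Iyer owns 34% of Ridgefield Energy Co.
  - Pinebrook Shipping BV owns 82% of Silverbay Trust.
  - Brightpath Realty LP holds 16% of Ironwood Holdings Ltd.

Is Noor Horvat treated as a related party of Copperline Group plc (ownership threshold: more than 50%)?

No

By parent–child attribution (R1), Noor Horvat is treated as also owning Niko Horvat's interest in Meridian Media Ltd, giving 75% + 12% = 87%.
Chain via Ridgefield Energy Co. → Brightpath Realty LP → Ironwood Holdings Ltd (R2): 16% × 31% × 16% × 12% = 0.095232% of Copperline Group plc.
Chain via Meridian Media Ltd → Pinebrook Shipping BV → Silverbay Trust (R2): 87% × 55% × 82% × 58% = 22.75746% of Copperline Group plc.
Aggregating (R3): 0.095232% + 22.75746% = 22.852692%.
22.852692% does not exceed the 50% threshold, so Noor is not a related party to Copperline Group plc.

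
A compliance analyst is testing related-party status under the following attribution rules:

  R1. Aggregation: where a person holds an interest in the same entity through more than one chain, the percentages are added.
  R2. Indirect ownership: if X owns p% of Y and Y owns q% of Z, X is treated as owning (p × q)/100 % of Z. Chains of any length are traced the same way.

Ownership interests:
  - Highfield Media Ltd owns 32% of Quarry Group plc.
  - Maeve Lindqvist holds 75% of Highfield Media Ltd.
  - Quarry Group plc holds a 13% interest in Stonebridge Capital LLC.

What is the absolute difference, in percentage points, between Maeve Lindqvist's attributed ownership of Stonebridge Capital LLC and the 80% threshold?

76.88

Chain via Highfield Media Ltd → Quarry Group plc (R2): 75% × 32% × 13% = 3.12% of Stonebridge Capital LLC.
3.12% falls short of the 80% threshold by 76.88 percentage points.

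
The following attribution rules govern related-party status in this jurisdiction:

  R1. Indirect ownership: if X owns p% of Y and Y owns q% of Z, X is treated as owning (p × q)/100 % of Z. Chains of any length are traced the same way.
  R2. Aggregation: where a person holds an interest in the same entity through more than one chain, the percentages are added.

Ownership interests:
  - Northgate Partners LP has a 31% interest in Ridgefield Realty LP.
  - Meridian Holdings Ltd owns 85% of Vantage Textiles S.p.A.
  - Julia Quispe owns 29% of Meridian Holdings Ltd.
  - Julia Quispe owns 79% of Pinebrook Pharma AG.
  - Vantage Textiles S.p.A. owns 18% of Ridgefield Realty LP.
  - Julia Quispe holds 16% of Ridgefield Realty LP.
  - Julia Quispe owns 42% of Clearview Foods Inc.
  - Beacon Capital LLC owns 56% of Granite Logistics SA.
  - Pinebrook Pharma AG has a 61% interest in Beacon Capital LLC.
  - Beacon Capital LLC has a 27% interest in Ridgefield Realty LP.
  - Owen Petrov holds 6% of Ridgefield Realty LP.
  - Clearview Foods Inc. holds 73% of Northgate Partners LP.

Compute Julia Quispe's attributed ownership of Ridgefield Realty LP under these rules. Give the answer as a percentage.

Chain via Meridian Holdings Ltd → Vantage Textiles S.p.A. (R1): 29% × 85% × 18% = 4.437% of Ridgefield Realty LP.
Chain via Pinebrook Pharma AG → Beacon Capital LLC (R1): 79% × 61% × 27% = 13.0113% of Ridgefield Realty LP.
Chain via Clearview Foods Inc. → Northgate Partners LP (R1): 42% × 73% × 31% = 9.5046% of Ridgefield Realty LP.
Direct interest in Ridgefield Realty LP: 16%.
Aggregating (R2): 4.437% + 13.0113% + 9.5046% + 16% = 42.9529%.

42.9529%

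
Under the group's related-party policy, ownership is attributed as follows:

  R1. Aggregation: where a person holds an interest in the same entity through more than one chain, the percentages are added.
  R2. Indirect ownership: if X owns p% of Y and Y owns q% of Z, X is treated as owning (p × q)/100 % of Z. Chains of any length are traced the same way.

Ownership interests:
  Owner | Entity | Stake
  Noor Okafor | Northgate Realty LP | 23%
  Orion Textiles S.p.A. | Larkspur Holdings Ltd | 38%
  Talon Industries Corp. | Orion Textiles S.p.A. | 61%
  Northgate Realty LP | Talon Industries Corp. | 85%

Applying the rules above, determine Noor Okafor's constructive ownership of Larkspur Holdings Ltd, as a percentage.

4.53169%

Chain via Northgate Realty LP → Talon Industries Corp. → Orion Textiles S.p.A. (R2): 23% × 85% × 61% × 38% = 4.53169% of Larkspur Holdings Ltd.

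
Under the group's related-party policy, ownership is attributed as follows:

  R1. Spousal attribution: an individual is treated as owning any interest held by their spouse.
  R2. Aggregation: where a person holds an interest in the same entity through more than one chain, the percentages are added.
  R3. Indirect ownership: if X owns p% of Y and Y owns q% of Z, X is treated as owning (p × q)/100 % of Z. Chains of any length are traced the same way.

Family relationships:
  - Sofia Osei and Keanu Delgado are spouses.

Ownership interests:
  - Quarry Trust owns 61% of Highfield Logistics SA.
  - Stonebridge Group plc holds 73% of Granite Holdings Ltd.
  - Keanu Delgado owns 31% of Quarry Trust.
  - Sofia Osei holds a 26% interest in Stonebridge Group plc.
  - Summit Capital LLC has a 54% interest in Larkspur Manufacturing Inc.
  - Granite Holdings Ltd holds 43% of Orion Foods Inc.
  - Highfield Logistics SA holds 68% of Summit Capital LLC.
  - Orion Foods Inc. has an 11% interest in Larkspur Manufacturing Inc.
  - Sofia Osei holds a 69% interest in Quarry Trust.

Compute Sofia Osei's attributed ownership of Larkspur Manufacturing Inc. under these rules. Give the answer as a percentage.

23.296954%

By spousal attribution (R1), Sofia Osei is treated as also owning Keanu Delgado's interest in Quarry Trust, giving 69% + 31% = 100%.
Chain via Quarry Trust → Highfield Logistics SA → Summit Capital LLC (R3): 100% × 61% × 68% × 54% = 22.3992% of Larkspur Manufacturing Inc.
Chain via Stonebridge Group plc → Granite Holdings Ltd → Orion Foods Inc. (R3): 26% × 73% × 43% × 11% = 0.897754% of Larkspur Manufacturing Inc.
Aggregating (R2): 22.3992% + 0.897754% = 23.296954%.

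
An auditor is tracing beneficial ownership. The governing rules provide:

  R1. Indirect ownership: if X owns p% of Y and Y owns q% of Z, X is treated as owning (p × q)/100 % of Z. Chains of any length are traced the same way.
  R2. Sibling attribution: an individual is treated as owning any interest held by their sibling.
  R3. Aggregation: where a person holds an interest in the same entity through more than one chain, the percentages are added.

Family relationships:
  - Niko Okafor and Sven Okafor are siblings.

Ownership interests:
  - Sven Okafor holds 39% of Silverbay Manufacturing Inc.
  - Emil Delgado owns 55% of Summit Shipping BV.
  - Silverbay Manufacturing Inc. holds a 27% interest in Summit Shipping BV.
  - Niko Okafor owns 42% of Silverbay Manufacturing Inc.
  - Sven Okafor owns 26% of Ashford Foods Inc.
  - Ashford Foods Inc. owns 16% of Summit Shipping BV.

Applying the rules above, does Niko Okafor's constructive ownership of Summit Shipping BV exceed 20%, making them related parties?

Yes

By sibling attribution (R2), Niko Okafor is treated as also owning Sven Okafor's interest in Silverbay Manufacturing Inc, giving 42% + 39% = 81%.
By sibling attribution (R2), Niko Okafor is treated as owning Sven Okafor's 26% interest in Ashford Foods Inc.
Chain via Silverbay Manufacturing Inc. (R1): 81% × 27% = 21.87% of Summit Shipping BV.
Chain via Ashford Foods Inc. (R1): 26% × 16% = 4.16% of Summit Shipping BV.
Aggregating (R3): 21.87% + 4.16% = 26.03%.
26.03% exceeds the 20% threshold, so Niko is a related party to Summit Shipping BV.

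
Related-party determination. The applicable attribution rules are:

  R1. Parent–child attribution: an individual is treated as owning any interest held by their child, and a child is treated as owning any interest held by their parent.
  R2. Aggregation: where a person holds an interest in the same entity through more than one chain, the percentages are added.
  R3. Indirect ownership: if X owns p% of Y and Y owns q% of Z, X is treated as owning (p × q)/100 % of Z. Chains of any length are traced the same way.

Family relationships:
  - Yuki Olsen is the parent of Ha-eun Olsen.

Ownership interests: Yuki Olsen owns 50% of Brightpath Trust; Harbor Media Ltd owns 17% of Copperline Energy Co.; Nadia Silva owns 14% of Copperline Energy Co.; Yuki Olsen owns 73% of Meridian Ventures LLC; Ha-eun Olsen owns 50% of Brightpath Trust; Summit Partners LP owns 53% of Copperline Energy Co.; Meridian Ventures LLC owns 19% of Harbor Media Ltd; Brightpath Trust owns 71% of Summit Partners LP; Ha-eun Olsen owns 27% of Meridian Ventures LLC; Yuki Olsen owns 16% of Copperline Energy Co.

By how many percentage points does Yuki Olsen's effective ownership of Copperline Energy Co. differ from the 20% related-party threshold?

36.86

By parent–child attribution (R1), Yuki Olsen is treated as also owning Ha-eun Olsen's interest in Meridian Ventures LLC, giving 73% + 27% = 100%.
By parent–child attribution (R1), Yuki Olsen is treated as also owning Ha-eun Olsen's interest in Brightpath Trust, giving 50% + 50% = 100%.
Chain via Meridian Ventures LLC → Harbor Media Ltd (R3): 100% × 19% × 17% = 3.23% of Copperline Energy Co.
Chain via Brightpath Trust → Summit Partners LP (R3): 100% × 71% × 53% = 37.63% of Copperline Energy Co.
Direct interest in Copperline Energy Co: 16%.
Aggregating (R2): 3.23% + 37.63% + 16% = 56.86%.
56.86% exceeds the 20% threshold by 36.86 percentage points.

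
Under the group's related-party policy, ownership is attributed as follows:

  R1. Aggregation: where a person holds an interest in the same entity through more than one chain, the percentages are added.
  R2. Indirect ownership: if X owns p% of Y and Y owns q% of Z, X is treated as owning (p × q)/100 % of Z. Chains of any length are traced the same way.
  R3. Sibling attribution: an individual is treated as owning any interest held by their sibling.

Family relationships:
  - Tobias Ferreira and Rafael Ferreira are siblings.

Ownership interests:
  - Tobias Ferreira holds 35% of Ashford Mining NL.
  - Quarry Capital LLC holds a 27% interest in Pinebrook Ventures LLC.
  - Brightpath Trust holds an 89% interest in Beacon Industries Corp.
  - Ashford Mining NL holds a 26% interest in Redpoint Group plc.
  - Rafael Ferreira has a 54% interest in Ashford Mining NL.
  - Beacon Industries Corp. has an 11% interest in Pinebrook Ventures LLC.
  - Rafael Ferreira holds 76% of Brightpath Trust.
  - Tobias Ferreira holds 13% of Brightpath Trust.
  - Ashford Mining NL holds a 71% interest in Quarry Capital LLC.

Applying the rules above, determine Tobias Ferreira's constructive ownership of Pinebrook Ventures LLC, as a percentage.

By sibling attribution (R3), Tobias Ferreira is treated as also owning Rafael Ferreira's interest in Ashford Mining NL, giving 35% + 54% = 89%.
By sibling attribution (R3), Tobias Ferreira is treated as also owning Rafael Ferreira's interest in Brightpath Trust, giving 13% + 76% = 89%.
Chain via Ashford Mining NL → Quarry Capital LLC (R2): 89% × 71% × 27% = 17.0613% of Pinebrook Ventures LLC.
Chain via Brightpath Trust → Beacon Industries Corp. (R2): 89% × 89% × 11% = 8.7131% of Pinebrook Ventures LLC.
Aggregating (R1): 17.0613% + 8.7131% = 25.7744%.

25.7744%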